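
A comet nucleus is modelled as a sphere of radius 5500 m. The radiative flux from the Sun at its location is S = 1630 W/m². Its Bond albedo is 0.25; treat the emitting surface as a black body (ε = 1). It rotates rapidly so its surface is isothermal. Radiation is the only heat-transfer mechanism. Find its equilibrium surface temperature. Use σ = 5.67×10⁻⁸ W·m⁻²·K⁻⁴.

T ≈ 271 K

At equilibrium, absorbed power = emitted power.
Absorbing cross-section = πr² = 9.503×10⁷ m²; emitting surface = 4πr² = 3.801×10⁸ m² (ratio 4).
(1−a)S·A_cross = εσ·A_surf·T⁴  ⇒  T⁴ = (1−a)S/(4σ).
T⁴ = 0.750·1630/(4·5.67×10⁻⁸) = 5.390×10⁹ K⁴.
T = (5.390×10⁹)^(1/4).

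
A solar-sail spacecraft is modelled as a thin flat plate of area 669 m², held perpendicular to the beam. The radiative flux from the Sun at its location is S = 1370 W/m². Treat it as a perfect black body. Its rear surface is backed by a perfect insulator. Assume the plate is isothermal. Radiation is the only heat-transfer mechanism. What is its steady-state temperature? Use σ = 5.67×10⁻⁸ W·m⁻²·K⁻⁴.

T ≈ 394 K

At equilibrium, absorbed power = emitted power.
Absorbing cross-section = A = 669.0 m²; emitting surface = A = 669.0 m² (ratio 1).
S·A_cross = εσ·A_surf·T⁴  ⇒  T⁴ = S/(1σ).
T⁴ = 1.00·1370/(1·5.67×10⁻⁸) = 2.416×10¹⁰ K⁴.
T = (2.416×10¹⁰)^(1/4).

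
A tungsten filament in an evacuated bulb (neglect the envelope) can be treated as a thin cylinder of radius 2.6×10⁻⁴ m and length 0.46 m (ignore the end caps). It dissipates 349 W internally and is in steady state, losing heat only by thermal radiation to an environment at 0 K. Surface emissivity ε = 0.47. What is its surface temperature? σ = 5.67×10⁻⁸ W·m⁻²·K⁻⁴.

T ≈ 2040 K

Steady state: internal power = radiated power, P = εσA T⁴.
Radiating area A = 2πrL = 7.515×10⁻⁴ m².
T⁴ = P/(εσA) = 349/(0.47·5.67×10⁻⁸·7.515×10⁻⁴) = 1.743×10¹³ K⁴.
T = (1.743×10¹³)^(1/4).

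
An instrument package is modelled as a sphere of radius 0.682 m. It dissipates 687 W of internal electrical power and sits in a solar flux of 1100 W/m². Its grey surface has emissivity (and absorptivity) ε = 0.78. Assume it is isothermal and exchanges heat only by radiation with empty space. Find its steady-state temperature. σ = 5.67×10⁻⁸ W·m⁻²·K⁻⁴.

At steady state, absorbed solar power + internal power = radiated power.
Absorbed: α·S·A_cross = 0.78·1100·1.461 = 1254 W (cross-section πr²).
Total input = 1254 + 687 = 1941 W.
Radiated: εσ·A_surf·T⁴ with A_surf = 4πr² = 5.845 m².
T⁴ = 1941/(0.78·5.67×10⁻⁸·5.845) = 7.508×10⁹ K⁴.

T ≈ 294 K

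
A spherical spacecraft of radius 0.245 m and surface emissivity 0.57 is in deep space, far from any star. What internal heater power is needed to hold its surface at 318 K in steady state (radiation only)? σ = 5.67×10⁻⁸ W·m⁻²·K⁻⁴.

P = εσ·4πr²·T⁴.
4πr² = 0.7543 m²; T⁴ = 1.023×10¹⁰ K⁴.
P = 0.57·5.67×10⁻⁸·0.7543·1.023×10¹⁰.

P ≈ 249 W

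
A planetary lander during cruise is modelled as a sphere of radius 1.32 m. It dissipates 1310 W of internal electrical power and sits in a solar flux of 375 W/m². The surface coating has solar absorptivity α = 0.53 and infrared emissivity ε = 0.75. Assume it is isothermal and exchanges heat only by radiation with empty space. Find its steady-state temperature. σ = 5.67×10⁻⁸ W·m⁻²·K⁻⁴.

At steady state, absorbed solar power + internal power = radiated power.
Absorbed: α·S·A_cross = 0.53·375·5.474 = 1088 W (cross-section πr²).
Total input = 1088 + 1310 = 2398 W.
Radiated: εσ·A_surf·T⁴ with A_surf = 4πr² = 21.90 m².
T⁴ = 2398/(0.75·5.67×10⁻⁸·21.90) = 2.575×10⁹ K⁴.

T ≈ 225 K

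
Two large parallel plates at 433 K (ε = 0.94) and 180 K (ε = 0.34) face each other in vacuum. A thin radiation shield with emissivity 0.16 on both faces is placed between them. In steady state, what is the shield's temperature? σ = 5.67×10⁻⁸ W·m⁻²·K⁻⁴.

T_s ≈ 377 K

In steady state the net flux on the hot side equals that on the cold side.
σ(T₁⁴−T_s⁴)/D₁ = σ(T_s⁴−T₂⁴)/D₂, with D₁ = 1/ε₁+1/ε_s−1 = 6.314, D₂ = 1/ε_s+1/ε₂−1 = 8.191.
Solve for T_s⁴: T_s⁴ = (D₂·T₁⁴ + D₁·T₂⁴)/(D₁+D₂) = 2.031×10¹⁰ K⁴.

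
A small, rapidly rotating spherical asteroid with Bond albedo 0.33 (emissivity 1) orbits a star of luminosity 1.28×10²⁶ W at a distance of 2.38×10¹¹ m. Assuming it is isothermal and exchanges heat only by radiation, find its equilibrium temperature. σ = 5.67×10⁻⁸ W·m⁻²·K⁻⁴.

T ≈ 152 K

First find the stellar flux at distance d: S = L/(4πd²) = 1.28×10²⁶/(4π·(2.38×10¹¹)²) = 179.8 W/m².
For an isothermal sphere, absorbed (1−a)S·πr² = emitted σ·4πr²·T⁴, so T⁴ = (1−a)S/(4σ).
T⁴ = 0.670·179.8/(4·5.67×10⁻⁸) = 5.312×10⁸ K⁴.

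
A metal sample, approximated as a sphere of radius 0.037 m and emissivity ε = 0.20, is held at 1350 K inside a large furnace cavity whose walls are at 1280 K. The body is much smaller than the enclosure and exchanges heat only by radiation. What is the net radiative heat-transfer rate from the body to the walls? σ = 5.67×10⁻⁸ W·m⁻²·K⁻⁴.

P_net ≈ 124 W

For a small grey body in a large enclosure: P_net = εσA(T_body⁴ − T_wall⁴).
A = 4πr² = 0.01720 m²; T_body⁴ − T_wall⁴ = 3.322×10¹² − 2.684×10¹² = 6.372×10¹¹ K⁴.
|P_net| = 0.20·5.67×10⁻⁸·0.01720·6.372×10¹¹.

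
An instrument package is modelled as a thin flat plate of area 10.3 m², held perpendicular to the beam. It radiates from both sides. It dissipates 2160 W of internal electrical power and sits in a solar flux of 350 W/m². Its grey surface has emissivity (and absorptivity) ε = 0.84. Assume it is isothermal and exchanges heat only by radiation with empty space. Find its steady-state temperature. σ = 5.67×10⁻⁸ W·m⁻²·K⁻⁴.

At steady state, absorbed solar power + internal power = radiated power.
Absorbed: α·S·A_cross = 0.84·350·10.30 = 3028 W (cross-section A).
Total input = 3028 + 2160 = 5188 W.
Radiated: εσ·A_surf·T⁴ with A_surf = 2A = 20.60 m².
T⁴ = 5188/(0.84·5.67×10⁻⁸·20.60) = 5.288×10⁹ K⁴.

T ≈ 270 K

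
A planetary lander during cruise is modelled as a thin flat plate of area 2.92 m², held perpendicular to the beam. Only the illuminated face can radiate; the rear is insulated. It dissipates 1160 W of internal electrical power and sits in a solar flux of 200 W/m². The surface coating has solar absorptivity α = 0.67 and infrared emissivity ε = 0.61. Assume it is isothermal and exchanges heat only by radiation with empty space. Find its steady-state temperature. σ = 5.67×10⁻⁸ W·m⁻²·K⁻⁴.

T ≈ 352 K

At steady state, absorbed solar power + internal power = radiated power.
Absorbed: α·S·A_cross = 0.67·200·2.920 = 391.3 W (cross-section A).
Total input = 391.3 + 1160 = 1551 W.
Radiated: εσ·A_surf·T⁴ with A_surf = A = 2.920 m².
T⁴ = 1551/(0.61·5.67×10⁻⁸·2.920) = 1.536×10¹⁰ K⁴.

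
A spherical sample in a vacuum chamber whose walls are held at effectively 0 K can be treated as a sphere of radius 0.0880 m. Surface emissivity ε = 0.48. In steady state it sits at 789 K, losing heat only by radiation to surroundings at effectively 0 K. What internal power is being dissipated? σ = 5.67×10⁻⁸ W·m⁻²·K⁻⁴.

Steady state: P = εσA T⁴.
A = 4πr² = 0.09731 m²; T⁴ = (789)⁴ = 3.875×10¹¹ K⁴.
P = 0.48 × 5.67×10⁻⁸ × 0.09731 × 3.875×10¹¹.

P ≈ 1030 W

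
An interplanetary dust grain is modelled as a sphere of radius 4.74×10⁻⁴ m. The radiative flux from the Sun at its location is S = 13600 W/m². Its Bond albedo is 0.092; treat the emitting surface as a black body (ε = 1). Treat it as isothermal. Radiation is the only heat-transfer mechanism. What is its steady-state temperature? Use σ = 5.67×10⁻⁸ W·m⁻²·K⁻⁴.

T ≈ 483 K

At equilibrium, absorbed power = emitted power.
Absorbing cross-section = πr² = 7.058×10⁻⁷ m²; emitting surface = 4πr² = 2.823×10⁻⁶ m² (ratio 4).
(1−a)S·A_cross = εσ·A_surf·T⁴  ⇒  T⁴ = (1−a)S/(4σ).
T⁴ = 0.908·13600/(4·5.67×10⁻⁸) = 5.445×10¹⁰ K⁴.
T = (5.445×10¹⁰)^(1/4).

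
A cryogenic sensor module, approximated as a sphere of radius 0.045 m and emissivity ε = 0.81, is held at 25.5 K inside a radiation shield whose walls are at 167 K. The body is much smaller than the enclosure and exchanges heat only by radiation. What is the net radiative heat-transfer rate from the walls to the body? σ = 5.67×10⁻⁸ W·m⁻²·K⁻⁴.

P_net ≈ 0.909 W

For a small grey body in a large enclosure: P_net = εσA(T_body⁴ − T_wall⁴).
A = 4πr² = 0.02545 m²; T_body⁴ − T_wall⁴ = 4.228×10⁵ − 7.778×10⁸ = -7.774×10⁸ K⁴.
|P_net| = 0.81·5.67×10⁻⁸·0.02545·7.774×10⁸.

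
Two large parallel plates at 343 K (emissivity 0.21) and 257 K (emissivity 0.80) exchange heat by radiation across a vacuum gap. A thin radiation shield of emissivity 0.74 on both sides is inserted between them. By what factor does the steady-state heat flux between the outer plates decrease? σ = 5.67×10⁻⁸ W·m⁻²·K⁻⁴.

Without shield: q₀ = σΔ(T⁴)/(1/ε₁+1/ε₂−1) with denominator 5.012.
With shield the two gaps are in series; the resistances add: (1/ε₁+1/ε_s−1)+(1/ε_s+1/ε₂−1) = 5.113+1.601 = 6.715.
Heat-flux ratio q₀/q = 6.715/5.012.

factor ≈ 1.34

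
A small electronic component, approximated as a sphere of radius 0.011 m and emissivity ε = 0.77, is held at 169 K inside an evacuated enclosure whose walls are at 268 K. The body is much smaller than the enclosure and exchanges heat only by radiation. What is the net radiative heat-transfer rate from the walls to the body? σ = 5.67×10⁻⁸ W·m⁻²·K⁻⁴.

P_net ≈ 0.288 W

For a small grey body in a large enclosure: P_net = εσA(T_body⁴ − T_wall⁴).
A = 4πr² = 0.001521 m²; T_body⁴ − T_wall⁴ = 8.157×10⁸ − 5.159×10⁹ = -4.343×10⁹ K⁴.
|P_net| = 0.77·5.67×10⁻⁸·0.001521·4.343×10⁹.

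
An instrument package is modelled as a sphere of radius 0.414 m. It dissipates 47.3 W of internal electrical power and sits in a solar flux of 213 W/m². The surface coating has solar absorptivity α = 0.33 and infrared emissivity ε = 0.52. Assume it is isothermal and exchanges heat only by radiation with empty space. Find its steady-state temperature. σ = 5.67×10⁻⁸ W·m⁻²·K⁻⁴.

At steady state, absorbed solar power + internal power = radiated power.
Absorbed: α·S·A_cross = 0.33·213·0.5385 = 37.85 W (cross-section πr²).
Total input = 37.85 + 47.3 = 85.15 W.
Radiated: εσ·A_surf·T⁴ with A_surf = 4πr² = 2.154 m².
T⁴ = 85.15/(0.52·5.67×10⁻⁸·2.154) = 1.341×10⁹ K⁴.

T ≈ 191 K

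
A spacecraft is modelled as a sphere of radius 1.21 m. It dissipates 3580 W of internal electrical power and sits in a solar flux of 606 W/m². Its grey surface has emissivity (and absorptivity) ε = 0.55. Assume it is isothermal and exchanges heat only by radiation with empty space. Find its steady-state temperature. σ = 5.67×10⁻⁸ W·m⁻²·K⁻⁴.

At steady state, absorbed solar power + internal power = radiated power.
Absorbed: α·S·A_cross = 0.55·606·4.600 = 1533 W (cross-section πr²).
Total input = 1533 + 3580 = 5113 W.
Radiated: εσ·A_surf·T⁴ with A_surf = 4πr² = 18.40 m².
T⁴ = 5113/(0.55·5.67×10⁻⁸·18.40) = 8.912×10⁹ K⁴.

T ≈ 307 K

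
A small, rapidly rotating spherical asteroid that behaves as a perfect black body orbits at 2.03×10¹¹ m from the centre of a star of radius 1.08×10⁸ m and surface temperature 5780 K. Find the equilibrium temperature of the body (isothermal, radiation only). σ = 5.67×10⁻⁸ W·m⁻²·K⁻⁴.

The star's surface emits σT_*⁴; at distance d the flux is S = σT_*⁴(R_*/d)².
S = 5.67×10⁻⁸·(5780)⁴·(1.08×10⁸/2.03×10¹¹)² = 17.91 W/m².
For an isothermal sphere T⁴ = (1−a)S/(4σ) = 7.898×10⁷ K⁴.

T ≈ 94.3 K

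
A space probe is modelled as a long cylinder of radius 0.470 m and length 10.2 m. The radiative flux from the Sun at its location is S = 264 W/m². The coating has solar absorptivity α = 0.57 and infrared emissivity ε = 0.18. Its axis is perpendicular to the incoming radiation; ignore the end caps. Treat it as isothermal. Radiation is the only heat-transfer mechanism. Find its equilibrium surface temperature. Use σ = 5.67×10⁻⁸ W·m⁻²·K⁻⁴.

T ≈ 262 K

At equilibrium, absorbed power = emitted power.
Absorbing cross-section = 2rL = 9.588 m²; emitting surface = 2πrL = 30.12 m² (ratio π).
αS·A_cross = εσ·A_surf·T⁴  ⇒  T⁴ = αS/(ε·πσ).
T⁴ = 0.570·264/(0.18·π·5.67×10⁻⁸) = 4.693×10⁹ K⁴.
T = (4.693×10⁹)^(1/4).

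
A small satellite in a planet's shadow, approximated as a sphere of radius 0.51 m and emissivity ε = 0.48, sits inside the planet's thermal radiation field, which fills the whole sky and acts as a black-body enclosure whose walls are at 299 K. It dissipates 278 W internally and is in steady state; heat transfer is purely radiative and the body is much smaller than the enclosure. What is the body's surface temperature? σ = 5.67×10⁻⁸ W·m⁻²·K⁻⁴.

For a small grey body in a large enclosure, net radiated power = εσA(T⁴ − T_w⁴).
Steady state: P = εσA(T⁴ − T_w⁴) with A = 4πr² = 3.269 m².
T⁴ = P/(εσA) + T_w⁴ = 278/(0.48·5.67×10⁻⁸·3.269) + (299)⁴
    = 3.125×10⁹ + 7.993×10⁹ = 1.112×10¹⁰ K⁴.

T ≈ 325 K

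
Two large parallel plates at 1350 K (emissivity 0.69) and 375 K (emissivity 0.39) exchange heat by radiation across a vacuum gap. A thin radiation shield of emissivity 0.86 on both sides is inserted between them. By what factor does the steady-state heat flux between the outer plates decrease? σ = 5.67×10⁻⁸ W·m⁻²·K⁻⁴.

factor ≈ 1.44

Without shield: q₀ = σΔ(T⁴)/(1/ε₁+1/ε₂−1) with denominator 3.013.
With shield the two gaps are in series; the resistances add: (1/ε₁+1/ε_s−1)+(1/ε_s+1/ε₂−1) = 1.612+2.727 = 4.339.
Heat-flux ratio q₀/q = 4.339/3.013.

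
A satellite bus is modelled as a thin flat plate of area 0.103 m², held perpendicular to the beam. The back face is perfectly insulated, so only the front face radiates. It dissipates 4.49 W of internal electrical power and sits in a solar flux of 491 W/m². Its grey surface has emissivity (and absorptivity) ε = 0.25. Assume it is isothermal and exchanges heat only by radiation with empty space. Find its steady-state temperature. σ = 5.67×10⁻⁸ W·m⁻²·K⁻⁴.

At steady state, absorbed solar power + internal power = radiated power.
Absorbed: α·S·A_cross = 0.25·491·0.1030 = 12.64 W (cross-section A).
Total input = 12.64 + 4.49 = 17.13 W.
Radiated: εσ·A_surf·T⁴ with A_surf = A = 0.1030 m².
T⁴ = 17.13/(0.25·5.67×10⁻⁸·0.1030) = 1.173×10¹⁰ K⁴.

T ≈ 329 K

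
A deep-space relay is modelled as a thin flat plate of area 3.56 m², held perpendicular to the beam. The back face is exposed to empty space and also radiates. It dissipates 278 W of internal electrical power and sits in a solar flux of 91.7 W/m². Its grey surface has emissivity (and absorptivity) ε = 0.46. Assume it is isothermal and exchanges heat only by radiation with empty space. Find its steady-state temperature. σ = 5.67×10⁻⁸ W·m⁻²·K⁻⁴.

T ≈ 219 K

At steady state, absorbed solar power + internal power = radiated power.
Absorbed: α·S·A_cross = 0.46·91.7·3.560 = 150.2 W (cross-section A).
Total input = 150.2 + 278 = 428.2 W.
Radiated: εσ·A_surf·T⁴ with A_surf = 2A = 7.120 m².
T⁴ = 428.2/(0.46·5.67×10⁻⁸·7.120) = 2.306×10⁹ K⁴.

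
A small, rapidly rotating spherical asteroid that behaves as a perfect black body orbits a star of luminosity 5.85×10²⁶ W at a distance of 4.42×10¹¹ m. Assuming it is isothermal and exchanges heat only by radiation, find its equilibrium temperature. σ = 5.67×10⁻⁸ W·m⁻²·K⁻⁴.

T ≈ 180 K

First find the stellar flux at distance d: S = L/(4πd²) = 5.85×10²⁶/(4π·(4.42×10¹¹)²) = 238.3 W/m².
For an isothermal sphere, absorbed (1−a)S·πr² = emitted σ·4πr²·T⁴, so T⁴ = (1−a)S/(4σ).
T⁴ = 1.00·238.3/(4·5.67×10⁻⁸) = 1.051×10⁹ K⁴.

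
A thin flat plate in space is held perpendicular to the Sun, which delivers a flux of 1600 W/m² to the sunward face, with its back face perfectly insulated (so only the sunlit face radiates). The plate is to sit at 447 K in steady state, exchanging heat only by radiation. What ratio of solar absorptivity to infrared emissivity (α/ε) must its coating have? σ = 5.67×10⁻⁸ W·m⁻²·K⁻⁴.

Balance: αS·A = εσ·1A·T⁴ ⇒ α/ε = σT⁴/S.
α/ε = 5.67×10⁻⁸·(447)⁴/1600 = 5.67×10⁻⁸·3.992×10¹⁰/1600.

α/ε ≈ 1.41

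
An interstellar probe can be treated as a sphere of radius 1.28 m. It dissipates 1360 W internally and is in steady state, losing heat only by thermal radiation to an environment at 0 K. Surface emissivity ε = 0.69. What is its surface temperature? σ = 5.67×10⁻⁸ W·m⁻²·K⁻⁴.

T ≈ 203 K

Steady state: internal power = radiated power, P = εσA T⁴.
Radiating area A = 4πr² = 20.59 m².
T⁴ = P/(εσA) = 1360/(0.69·5.67×10⁻⁸·20.59) = 1.688×10⁹ K⁴.
T = (1.688×10⁹)^(1/4).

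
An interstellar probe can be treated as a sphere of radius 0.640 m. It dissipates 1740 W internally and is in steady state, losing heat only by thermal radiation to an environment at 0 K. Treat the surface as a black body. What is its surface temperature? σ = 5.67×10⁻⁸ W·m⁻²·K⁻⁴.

T ≈ 278 K

Steady state: internal power = radiated power, P = εσA T⁴.
Radiating area A = 4πr² = 5.147 m².
T⁴ = P/(εσA) = 1740/(1.0·5.67×10⁻⁸·5.147) = 5.962×10⁹ K⁴.
T = (5.962×10⁹)^(1/4).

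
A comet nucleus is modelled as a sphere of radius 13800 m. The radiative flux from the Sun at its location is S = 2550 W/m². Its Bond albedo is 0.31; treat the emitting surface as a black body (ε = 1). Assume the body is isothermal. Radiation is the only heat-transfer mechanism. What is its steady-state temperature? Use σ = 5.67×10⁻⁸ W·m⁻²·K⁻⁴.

T ≈ 297 K

At equilibrium, absorbed power = emitted power.
Absorbing cross-section = πr² = 5.983×10⁸ m²; emitting surface = 4πr² = 2.393×10⁹ m² (ratio 4).
(1−a)S·A_cross = εσ·A_surf·T⁴  ⇒  T⁴ = (1−a)S/(4σ).
T⁴ = 0.690·2550/(4·5.67×10⁻⁸) = 7.758×10⁹ K⁴.
T = (7.758×10⁹)^(1/4).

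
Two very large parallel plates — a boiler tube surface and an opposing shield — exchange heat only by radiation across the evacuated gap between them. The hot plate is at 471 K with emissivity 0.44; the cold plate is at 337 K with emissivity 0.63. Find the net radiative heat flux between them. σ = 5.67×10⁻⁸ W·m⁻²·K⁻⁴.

For two infinite grey parallel plates, q = σ(T₁⁴ − T₂⁴)/(1/ε₁ + 1/ε₂ − 1).
T₁⁴ − T₂⁴ = 4.921×10¹⁰ − 1.290×10¹⁰ = 3.632×10¹⁰ K⁴.
1/ε₁ + 1/ε₂ − 1 = 2.273 + 1.587 − 1 = 2.860.
q = 5.67×10⁻⁸ × 3.632×10¹⁰ / 2.860.

q ≈ 720 W/m²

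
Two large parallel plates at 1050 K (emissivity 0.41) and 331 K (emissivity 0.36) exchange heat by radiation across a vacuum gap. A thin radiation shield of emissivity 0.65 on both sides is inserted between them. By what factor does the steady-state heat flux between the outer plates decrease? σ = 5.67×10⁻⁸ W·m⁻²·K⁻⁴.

factor ≈ 1.49

Without shield: q₀ = σΔ(T⁴)/(1/ε₁+1/ε₂−1) with denominator 4.217.
With shield the two gaps are in series; the resistances add: (1/ε₁+1/ε_s−1)+(1/ε_s+1/ε₂−1) = 2.977+3.316 = 6.294.
Heat-flux ratio q₀/q = 6.294/4.217.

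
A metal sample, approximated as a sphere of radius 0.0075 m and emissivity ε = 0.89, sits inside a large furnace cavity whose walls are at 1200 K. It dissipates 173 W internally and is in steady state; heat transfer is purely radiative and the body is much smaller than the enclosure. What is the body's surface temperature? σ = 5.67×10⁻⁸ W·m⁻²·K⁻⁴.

For a small grey body in a large enclosure, net radiated power = εσA(T⁴ − T_w⁴).
Steady state: P = εσA(T⁴ − T_w⁴) with A = 4πr² = 7.069×10⁻⁴ m².
T⁴ = P/(εσA) + T_w⁴ = 173/(0.89·5.67×10⁻⁸·7.069×10⁻⁴) + (1200)⁴
    = 4.850×10¹² + 2.074×10¹² = 6.924×10¹² K⁴.

T ≈ 1620 K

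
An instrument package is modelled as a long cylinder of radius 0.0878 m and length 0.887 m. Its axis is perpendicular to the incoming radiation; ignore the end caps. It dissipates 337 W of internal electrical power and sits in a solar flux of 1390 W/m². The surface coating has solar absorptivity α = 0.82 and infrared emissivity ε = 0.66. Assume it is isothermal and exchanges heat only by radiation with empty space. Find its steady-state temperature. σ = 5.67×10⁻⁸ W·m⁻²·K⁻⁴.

T ≈ 409 K

At steady state, absorbed solar power + internal power = radiated power.
Absorbed: α·S·A_cross = 0.82·1390·0.1558 = 177.5 W (cross-section 2rL).
Total input = 177.5 + 337 = 514.5 W.
Radiated: εσ·A_surf·T⁴ with A_surf = 2πrL = 0.4893 m².
T⁴ = 514.5/(0.66·5.67×10⁻⁸·0.4893) = 2.810×10¹⁰ K⁴.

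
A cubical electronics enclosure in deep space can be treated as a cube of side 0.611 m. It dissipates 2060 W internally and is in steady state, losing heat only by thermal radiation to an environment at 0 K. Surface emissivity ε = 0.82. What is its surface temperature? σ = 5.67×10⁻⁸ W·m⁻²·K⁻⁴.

T ≈ 375 K

Steady state: internal power = radiated power, P = εσA T⁴.
Radiating area A = 6L² = 2.240 m².
T⁴ = P/(εσA) = 2060/(0.82·5.67×10⁻⁸·2.240) = 1.978×10¹⁰ K⁴.
T = (1.978×10¹⁰)^(1/4).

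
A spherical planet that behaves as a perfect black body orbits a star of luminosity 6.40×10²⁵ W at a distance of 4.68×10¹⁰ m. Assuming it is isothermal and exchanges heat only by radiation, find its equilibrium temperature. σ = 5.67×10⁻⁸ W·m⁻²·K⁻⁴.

T ≈ 318 K

First find the stellar flux at distance d: S = L/(4πd²) = 6.40×10²⁵/(4π·(4.68×10¹⁰)²) = 2325 W/m².
For an isothermal sphere, absorbed (1−a)S·πr² = emitted σ·4πr²·T⁴, so T⁴ = (1−a)S/(4σ).
T⁴ = 1.00·2325/(4·5.67×10⁻⁸) = 1.025×10¹⁰ K⁴.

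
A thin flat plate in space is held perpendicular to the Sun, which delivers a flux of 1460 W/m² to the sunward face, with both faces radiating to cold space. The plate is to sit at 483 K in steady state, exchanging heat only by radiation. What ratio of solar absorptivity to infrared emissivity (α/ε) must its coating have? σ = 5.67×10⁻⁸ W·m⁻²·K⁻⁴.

α/ε ≈ 4.23

Balance: αS·A = εσ·2A·T⁴ ⇒ α/ε = 2σT⁴/S.
α/ε = 2·5.67×10⁻⁸·(483)⁴/1460 = 2·5.67×10⁻⁸·5.442×10¹⁰/1460.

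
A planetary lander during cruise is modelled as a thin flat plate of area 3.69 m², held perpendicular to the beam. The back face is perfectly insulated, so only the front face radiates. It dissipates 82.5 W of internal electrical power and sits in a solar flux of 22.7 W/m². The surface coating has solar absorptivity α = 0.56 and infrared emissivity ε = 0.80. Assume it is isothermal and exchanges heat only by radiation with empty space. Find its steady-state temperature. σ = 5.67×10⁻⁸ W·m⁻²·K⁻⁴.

T ≈ 167 K

At steady state, absorbed solar power + internal power = radiated power.
Absorbed: α·S·A_cross = 0.56·22.7·3.690 = 46.91 W (cross-section A).
Total input = 46.91 + 82.5 = 129.4 W.
Radiated: εσ·A_surf·T⁴ with A_surf = A = 3.690 m².
T⁴ = 129.4/(0.80·5.67×10⁻⁸·3.690) = 7.731×10⁸ K⁴.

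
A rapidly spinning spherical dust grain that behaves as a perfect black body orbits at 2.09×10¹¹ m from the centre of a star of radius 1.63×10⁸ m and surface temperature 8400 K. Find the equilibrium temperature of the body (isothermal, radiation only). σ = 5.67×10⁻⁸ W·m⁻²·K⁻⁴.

T ≈ 166 K

The star's surface emits σT_*⁴; at distance d the flux is S = σT_*⁴(R_*/d)².
S = 5.67×10⁻⁸·(8400)⁴·(1.63×10⁸/2.09×10¹¹)² = 171.7 W/m².
For an isothermal sphere T⁴ = (1−a)S/(4σ) = 7.571×10⁸ K⁴.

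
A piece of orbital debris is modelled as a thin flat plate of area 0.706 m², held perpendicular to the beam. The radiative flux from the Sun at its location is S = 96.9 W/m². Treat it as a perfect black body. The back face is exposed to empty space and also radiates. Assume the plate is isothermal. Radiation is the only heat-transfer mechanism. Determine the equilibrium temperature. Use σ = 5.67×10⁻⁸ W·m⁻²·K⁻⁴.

At equilibrium, absorbed power = emitted power.
Absorbing cross-section = A = 0.7060 m²; emitting surface = 2A = 1.412 m² (ratio 2).
S·A_cross = εσ·A_surf·T⁴  ⇒  T⁴ = S/(2σ).
T⁴ = 1.00·96.9/(2·5.67×10⁻⁸) = 8.545×10⁸ K⁴.
T = (8.545×10⁸)^(1/4).

T ≈ 171 K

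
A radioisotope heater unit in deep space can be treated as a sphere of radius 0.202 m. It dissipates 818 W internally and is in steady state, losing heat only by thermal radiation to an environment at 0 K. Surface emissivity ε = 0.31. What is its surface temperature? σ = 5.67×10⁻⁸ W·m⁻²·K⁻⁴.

Steady state: internal power = radiated power, P = εσA T⁴.
Radiating area A = 4πr² = 0.5128 m².
T⁴ = P/(εσA) = 818/(0.31·5.67×10⁻⁸·0.5128) = 9.076×10¹⁰ K⁴.
T = (9.076×10¹⁰)^(1/4).

T ≈ 549 K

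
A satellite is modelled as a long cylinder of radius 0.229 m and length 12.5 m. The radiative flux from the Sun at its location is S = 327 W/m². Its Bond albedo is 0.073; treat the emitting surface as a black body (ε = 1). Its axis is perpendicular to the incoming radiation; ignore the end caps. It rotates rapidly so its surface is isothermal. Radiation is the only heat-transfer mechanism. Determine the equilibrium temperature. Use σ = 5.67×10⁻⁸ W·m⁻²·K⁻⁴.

At equilibrium, absorbed power = emitted power.
Absorbing cross-section = 2rL = 5.725 m²; emitting surface = 2πrL = 17.99 m² (ratio π).
(1−a)S·A_cross = εσ·A_surf·T⁴  ⇒  T⁴ = (1−a)S/(πσ).
T⁴ = 0.927·327/(π·5.67×10⁻⁸) = 1.702×10⁹ K⁴.
T = (1.702×10⁹)^(1/4).

T ≈ 203 K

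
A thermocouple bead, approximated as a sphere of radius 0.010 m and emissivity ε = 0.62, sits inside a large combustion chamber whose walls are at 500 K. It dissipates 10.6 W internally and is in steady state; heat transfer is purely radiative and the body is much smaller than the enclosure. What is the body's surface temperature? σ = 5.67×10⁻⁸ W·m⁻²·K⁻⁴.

T ≈ 742 K

For a small grey body in a large enclosure, net radiated power = εσA(T⁴ − T_w⁴).
Steady state: P = εσA(T⁴ − T_w⁴) with A = 4πr² = 0.001257 m².
T⁴ = P/(εσA) + T_w⁴ = 10.6/(0.62·5.67×10⁻⁸·0.001257) + (500)⁴
    = 2.400×10¹¹ + 6.250×10¹⁰ = 3.025×10¹¹ K⁴.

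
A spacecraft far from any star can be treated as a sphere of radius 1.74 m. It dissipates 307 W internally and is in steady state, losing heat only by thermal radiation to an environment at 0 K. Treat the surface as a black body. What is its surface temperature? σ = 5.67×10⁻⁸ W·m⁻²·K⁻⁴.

T ≈ 109 K

Steady state: internal power = radiated power, P = εσA T⁴.
Radiating area A = 4πr² = 38.05 m².
T⁴ = P/(εσA) = 307/(1.0·5.67×10⁻⁸·38.05) = 1.423×10⁸ K⁴.
T = (1.423×10⁸)^(1/4).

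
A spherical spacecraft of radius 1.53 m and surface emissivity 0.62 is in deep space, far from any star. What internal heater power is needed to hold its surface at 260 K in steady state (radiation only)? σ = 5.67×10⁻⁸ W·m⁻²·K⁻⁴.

P = εσ·4πr²·T⁴.
4πr² = 29.42 m²; T⁴ = 4.570×10⁹ K⁴.
P = 0.62·5.67×10⁻⁸·29.42·4.570×10⁹.

P ≈ 4730 W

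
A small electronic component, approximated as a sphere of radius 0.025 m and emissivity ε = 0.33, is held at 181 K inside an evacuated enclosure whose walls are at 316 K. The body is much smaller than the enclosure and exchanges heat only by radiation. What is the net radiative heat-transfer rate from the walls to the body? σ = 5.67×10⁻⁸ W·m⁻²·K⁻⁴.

P_net ≈ 1.31 W

For a small grey body in a large enclosure: P_net = εσA(T_body⁴ − T_wall⁴).
A = 4πr² = 0.007854 m²; T_body⁴ − T_wall⁴ = 1.073×10⁹ − 9.971×10⁹ = -8.898×10⁹ K⁴.
|P_net| = 0.33·5.67×10⁻⁸·0.007854·8.898×10⁹.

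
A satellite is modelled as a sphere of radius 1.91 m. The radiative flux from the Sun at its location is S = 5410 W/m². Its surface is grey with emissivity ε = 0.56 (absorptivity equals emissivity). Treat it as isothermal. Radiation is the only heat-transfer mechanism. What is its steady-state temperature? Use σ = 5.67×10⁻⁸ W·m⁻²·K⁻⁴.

T ≈ 393 K

At equilibrium, absorbed power = emitted power.
Absorbing cross-section = πr² = 11.46 m²; emitting surface = 4πr² = 45.84 m² (ratio 4).
εS·A_cross = εσ·A_surf·T⁴  ⇒  T⁴ = S/(4σ)   (ε cancels).
T⁴ = 5410/(4·5.67×10⁻⁸) = 2.385×10¹⁰ K⁴.
T = (2.385×10¹⁰)^(1/4).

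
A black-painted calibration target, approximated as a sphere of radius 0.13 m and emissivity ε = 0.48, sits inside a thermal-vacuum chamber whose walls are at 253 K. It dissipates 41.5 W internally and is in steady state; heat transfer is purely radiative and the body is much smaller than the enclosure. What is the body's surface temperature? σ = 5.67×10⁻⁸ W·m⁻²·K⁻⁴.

T ≈ 326 K

For a small grey body in a large enclosure, net radiated power = εσA(T⁴ − T_w⁴).
Steady state: P = εσA(T⁴ − T_w⁴) with A = 4πr² = 0.2124 m².
T⁴ = P/(εσA) + T_w⁴ = 41.5/(0.48·5.67×10⁻⁸·0.2124) + (253)⁴
    = 7.180×10⁹ + 4.097×10⁹ = 1.128×10¹⁰ K⁴.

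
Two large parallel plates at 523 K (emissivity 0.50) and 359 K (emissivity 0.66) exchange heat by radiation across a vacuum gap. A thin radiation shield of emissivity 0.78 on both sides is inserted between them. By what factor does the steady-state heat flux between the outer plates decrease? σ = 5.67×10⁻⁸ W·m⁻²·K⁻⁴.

factor ≈ 1.62

Without shield: q₀ = σΔ(T⁴)/(1/ε₁+1/ε₂−1) with denominator 2.515.
With shield the two gaps are in series; the resistances add: (1/ε₁+1/ε_s−1)+(1/ε_s+1/ε₂−1) = 2.282+1.797 = 4.079.
Heat-flux ratio q₀/q = 4.079/2.515.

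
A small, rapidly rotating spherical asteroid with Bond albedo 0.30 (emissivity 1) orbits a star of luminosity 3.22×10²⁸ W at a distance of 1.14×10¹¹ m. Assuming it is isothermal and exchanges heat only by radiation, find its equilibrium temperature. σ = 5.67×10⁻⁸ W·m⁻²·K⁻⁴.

T ≈ 883 K

First find the stellar flux at distance d: S = L/(4πd²) = 3.22×10²⁸/(4π·(1.14×10¹¹)²) = 1.972×10⁵ W/m².
For an isothermal sphere, absorbed (1−a)S·πr² = emitted σ·4πr²·T⁴, so T⁴ = (1−a)S/(4σ).
T⁴ = 0.700·1.972×10⁵/(4·5.67×10⁻⁸) = 6.085×10¹¹ K⁴.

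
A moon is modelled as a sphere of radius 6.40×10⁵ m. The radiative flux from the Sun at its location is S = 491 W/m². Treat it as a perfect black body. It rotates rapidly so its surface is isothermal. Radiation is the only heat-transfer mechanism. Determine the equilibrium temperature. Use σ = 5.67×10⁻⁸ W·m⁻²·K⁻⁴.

At equilibrium, absorbed power = emitted power.
Absorbing cross-section = πr² = 1.287×10¹² m²; emitting surface = 4πr² = 5.147×10¹² m² (ratio 4).
S·A_cross = εσ·A_surf·T⁴  ⇒  T⁴ = S/(4σ).
T⁴ = 1.00·491/(4·5.67×10⁻⁸) = 2.165×10⁹ K⁴.
T = (2.165×10⁹)^(1/4).

T ≈ 216 K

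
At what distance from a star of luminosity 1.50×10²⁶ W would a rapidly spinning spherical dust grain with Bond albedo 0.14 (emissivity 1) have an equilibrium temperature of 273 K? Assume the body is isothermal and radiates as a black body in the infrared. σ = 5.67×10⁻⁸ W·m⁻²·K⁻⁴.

For an isothermal black-emitting sphere, (1−a)S·πr² = σ·4πr²·T⁴ ⇒ S = 4σT⁴/(1−a).
S = 4·5.67×10⁻⁸·(273)⁴/0.860 = 1465 W/m².
Flux falls as S = L/(4πd²), so d = √(L/(4πS)) = √(1.50×10²⁶/(4π·1465)).

d ≈ 9.03×10¹⁰ m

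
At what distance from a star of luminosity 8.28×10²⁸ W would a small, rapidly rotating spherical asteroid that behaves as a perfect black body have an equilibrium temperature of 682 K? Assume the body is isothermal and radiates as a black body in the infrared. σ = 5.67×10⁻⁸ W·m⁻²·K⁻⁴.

For an isothermal black-emitting sphere, (1−a)S·πr² = σ·4πr²·T⁴ ⇒ S = 4σT⁴/(1−a).
S = 4·5.67×10⁻⁸·(682)⁴/1.00 = 49070 W/m².
Flux falls as S = L/(4πd²), so d = √(L/(4πS)) = √(8.28×10²⁸/(4π·49070)).

d ≈ 3.66×10¹¹ m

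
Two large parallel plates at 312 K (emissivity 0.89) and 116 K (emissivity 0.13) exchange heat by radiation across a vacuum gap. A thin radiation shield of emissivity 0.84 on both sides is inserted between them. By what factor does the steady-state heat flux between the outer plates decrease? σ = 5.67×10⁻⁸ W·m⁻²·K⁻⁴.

Without shield: q₀ = σΔ(T⁴)/(1/ε₁+1/ε₂−1) with denominator 7.816.
With shield the two gaps are in series; the resistances add: (1/ε₁+1/ε_s−1)+(1/ε_s+1/ε₂−1) = 1.314+7.883 = 9.197.
Heat-flux ratio q₀/q = 9.197/7.816.

factor ≈ 1.18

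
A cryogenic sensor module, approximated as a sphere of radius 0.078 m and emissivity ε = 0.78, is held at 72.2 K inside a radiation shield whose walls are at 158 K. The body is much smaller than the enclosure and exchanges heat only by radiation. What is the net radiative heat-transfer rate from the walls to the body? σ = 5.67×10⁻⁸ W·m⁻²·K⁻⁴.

P_net ≈ 2.02 W

For a small grey body in a large enclosure: P_net = εσA(T_body⁴ − T_wall⁴).
A = 4πr² = 0.07645 m²; T_body⁴ − T_wall⁴ = 2.717×10⁷ − 6.232×10⁸ = -5.960×10⁸ K⁴.
|P_net| = 0.78·5.67×10⁻⁸·0.07645·5.960×10⁸.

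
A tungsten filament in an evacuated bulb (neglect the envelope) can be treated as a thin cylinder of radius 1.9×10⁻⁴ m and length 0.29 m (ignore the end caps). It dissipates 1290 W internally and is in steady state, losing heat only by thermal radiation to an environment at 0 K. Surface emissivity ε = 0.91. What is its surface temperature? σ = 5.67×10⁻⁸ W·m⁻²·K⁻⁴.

T ≈ 2920 K

Steady state: internal power = radiated power, P = εσA T⁴.
Radiating area A = 2πrL = 3.462×10⁻⁴ m².
T⁴ = P/(εσA) = 1290/(0.91·5.67×10⁻⁸·3.462×10⁻⁴) = 7.222×10¹³ K⁴.
T = (7.222×10¹³)^(1/4).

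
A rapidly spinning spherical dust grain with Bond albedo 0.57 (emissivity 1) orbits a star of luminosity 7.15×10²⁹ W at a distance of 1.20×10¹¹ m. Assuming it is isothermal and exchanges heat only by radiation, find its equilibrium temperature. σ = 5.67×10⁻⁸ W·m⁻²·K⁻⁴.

T ≈ 1650 K

First find the stellar flux at distance d: S = L/(4πd²) = 7.15×10²⁹/(4π·(1.20×10¹¹)²) = 3.951×10⁶ W/m².
For an isothermal sphere, absorbed (1−a)S·πr² = emitted σ·4πr²·T⁴, so T⁴ = (1−a)S/(4σ).
T⁴ = 0.430·3.951×10⁶/(4·5.67×10⁻⁸) = 7.491×10¹² K⁴.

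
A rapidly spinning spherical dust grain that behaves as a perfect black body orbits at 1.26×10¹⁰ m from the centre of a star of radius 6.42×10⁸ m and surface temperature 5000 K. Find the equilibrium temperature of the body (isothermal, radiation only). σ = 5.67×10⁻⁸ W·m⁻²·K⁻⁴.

The star's surface emits σT_*⁴; at distance d the flux is S = σT_*⁴(R_*/d)².
S = 5.67×10⁻⁸·(5000)⁴·(6.42×10⁸/1.26×10¹⁰)² = 92000 W/m².
For an isothermal sphere T⁴ = (1−a)S/(4σ) = 4.056×10¹¹ K⁴.

T ≈ 798 K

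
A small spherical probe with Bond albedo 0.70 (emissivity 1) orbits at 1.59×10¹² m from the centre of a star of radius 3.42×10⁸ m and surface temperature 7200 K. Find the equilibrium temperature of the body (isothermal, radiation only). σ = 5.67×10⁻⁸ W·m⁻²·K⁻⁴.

T ≈ 55.3 K

The star's surface emits σT_*⁴; at distance d the flux is S = σT_*⁴(R_*/d)².
S = 5.67×10⁻⁸·(7200)⁴·(3.42×10⁸/1.59×10¹²)² = 7.050 W/m².
For an isothermal sphere T⁴ = (1−a)S/(4σ) = 9.325×10⁶ K⁴.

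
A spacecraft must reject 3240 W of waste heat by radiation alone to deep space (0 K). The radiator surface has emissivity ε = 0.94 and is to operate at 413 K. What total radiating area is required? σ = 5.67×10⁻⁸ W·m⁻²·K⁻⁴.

A ≈ 2.09 m²

P = εσA T⁴ ⇒ A = P/(εσT⁴).
T⁴ = 2.909×10¹⁰ K⁴.
A = 3240/(0.94 × 5.67×10⁻⁸ × 2.909×10¹⁰).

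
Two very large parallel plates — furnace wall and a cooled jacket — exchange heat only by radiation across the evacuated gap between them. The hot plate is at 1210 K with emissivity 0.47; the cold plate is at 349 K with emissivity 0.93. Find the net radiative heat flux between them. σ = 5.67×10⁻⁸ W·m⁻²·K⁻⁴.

q ≈ 54800 W/m²

For two infinite grey parallel plates, q = σ(T₁⁴ − T₂⁴)/(1/ε₁ + 1/ε₂ − 1).
T₁⁴ − T₂⁴ = 2.144×10¹² − 1.484×10¹⁰ = 2.129×10¹² K⁴.
1/ε₁ + 1/ε₂ − 1 = 2.128 + 1.075 − 1 = 2.203.
q = 5.67×10⁻⁸ × 2.129×10¹² / 2.203.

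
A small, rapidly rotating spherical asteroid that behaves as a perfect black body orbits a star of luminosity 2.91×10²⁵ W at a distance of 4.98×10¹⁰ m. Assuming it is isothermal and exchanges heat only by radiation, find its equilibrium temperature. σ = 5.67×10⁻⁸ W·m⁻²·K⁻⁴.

First find the stellar flux at distance d: S = L/(4πd²) = 2.91×10²⁵/(4π·(4.98×10¹⁰)²) = 933.7 W/m².
For an isothermal sphere, absorbed (1−a)S·πr² = emitted σ·4πr²·T⁴, so T⁴ = (1−a)S/(4σ).
T⁴ = 1.00·933.7/(4·5.67×10⁻⁸) = 4.117×10⁹ K⁴.

T ≈ 253 K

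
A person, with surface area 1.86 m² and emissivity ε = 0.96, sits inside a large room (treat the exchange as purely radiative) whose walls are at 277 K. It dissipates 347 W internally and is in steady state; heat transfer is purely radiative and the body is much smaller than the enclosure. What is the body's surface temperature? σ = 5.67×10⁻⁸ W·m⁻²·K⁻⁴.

For a small grey body in a large enclosure, net radiated power = εσA(T⁴ − T_w⁴).
Steady state: P = εσA(T⁴ − T_w⁴) with A = 1.86 m².
T⁴ = P/(εσA) + T_w⁴ = 347/(0.96·5.67×10⁻⁸·1.860) + (277)⁴
    = 3.427×10⁹ + 5.887×10⁹ = 9.315×10⁹ K⁴.

T ≈ 311 K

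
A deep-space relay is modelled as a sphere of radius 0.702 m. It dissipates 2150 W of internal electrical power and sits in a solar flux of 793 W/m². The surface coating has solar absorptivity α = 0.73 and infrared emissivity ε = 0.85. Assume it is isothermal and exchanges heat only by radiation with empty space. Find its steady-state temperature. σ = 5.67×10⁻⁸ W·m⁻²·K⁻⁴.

At steady state, absorbed solar power + internal power = radiated power.
Absorbed: α·S·A_cross = 0.73·793·1.548 = 896.2 W (cross-section πr²).
Total input = 896.2 + 2150 = 3046 W.
Radiated: εσ·A_surf·T⁴ with A_surf = 4πr² = 6.193 m².
T⁴ = 3046/(0.85·5.67×10⁻⁸·6.193) = 1.021×10¹⁰ K⁴.

T ≈ 318 K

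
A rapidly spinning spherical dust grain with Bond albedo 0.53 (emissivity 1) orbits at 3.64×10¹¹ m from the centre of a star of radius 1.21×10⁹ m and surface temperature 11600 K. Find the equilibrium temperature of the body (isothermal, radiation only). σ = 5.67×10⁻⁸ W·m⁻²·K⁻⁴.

T ≈ 392 K

The star's surface emits σT_*⁴; at distance d the flux is S = σT_*⁴(R_*/d)².
S = 5.67×10⁻⁸·(11600)⁴·(1.21×10⁹/3.64×10¹¹)² = 11340 W/m².
For an isothermal sphere T⁴ = (1−a)S/(4σ) = 2.351×10¹⁰ K⁴.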